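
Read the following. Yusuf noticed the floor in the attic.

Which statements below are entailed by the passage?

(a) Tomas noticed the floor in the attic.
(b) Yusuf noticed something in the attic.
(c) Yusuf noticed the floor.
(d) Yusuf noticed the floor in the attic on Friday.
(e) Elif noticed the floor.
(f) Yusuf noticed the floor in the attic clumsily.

(b), (c)

(a) Not entailed — the passage has Yusuf noticing the floor, not Tomas.
(b) Entailed — this follows by dropping conjuncts from the noticing event's description.
(c) Entailed — the original entails any weakening of itself; this just drops 'in the attic'.
(d) Not entailed — 'on Friday' adds information not in the original event.
(e) Not entailed — the passage has Yusuf noticing the floor, not Elif.
(f) Not entailed — 'clumsily' adds information not in the original event.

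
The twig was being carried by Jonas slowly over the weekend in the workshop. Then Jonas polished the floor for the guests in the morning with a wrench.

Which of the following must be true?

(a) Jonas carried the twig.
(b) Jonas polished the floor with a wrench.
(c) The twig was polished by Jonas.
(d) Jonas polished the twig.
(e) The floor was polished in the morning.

(a), (b), (e)

(a) Entailed — 'carry' is an activity; 'was carrying' entails that some carrying happened, so 'carried' holds.
(b) Entailed — every conjunct here is already in the original polishing event.
(c) Not entailed — Jonas polished the floor, not the twig; the twig belongs to the carrying event.
(d) Not entailed — Jonas polished the floor, not the twig; the twig belongs to the carrying event.
(e) Entailed — this follows by dropping conjuncts from the polishing event's description.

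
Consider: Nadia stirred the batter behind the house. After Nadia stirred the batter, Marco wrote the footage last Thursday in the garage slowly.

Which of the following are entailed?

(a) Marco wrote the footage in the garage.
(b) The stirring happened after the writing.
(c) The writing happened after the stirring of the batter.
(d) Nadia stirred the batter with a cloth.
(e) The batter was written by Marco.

(a) Entailed — dropping 'last Thursday', 'slowly' leaves a sub-description the original still satisfies.
(b) Not entailed — the narrative places the stirring before the writing, not after.
(c) Entailed — the narrative places the stirring before the writing.
(d) Not entailed — 'with a cloth' adds information not in the original event.
(e) Not entailed — Marco wrote the footage, not the batter; the batter belongs to the stirring event.

(a), (c)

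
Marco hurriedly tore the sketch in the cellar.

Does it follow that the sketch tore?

yes

'Marco tore the sketch' is the causative; it entails the inchoative 'the sketch tore'.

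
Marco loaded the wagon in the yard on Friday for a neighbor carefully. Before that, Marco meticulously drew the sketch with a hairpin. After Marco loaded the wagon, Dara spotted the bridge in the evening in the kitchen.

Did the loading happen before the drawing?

The narrative orders the drawing before the loading.

no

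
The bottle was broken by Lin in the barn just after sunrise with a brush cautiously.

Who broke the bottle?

Lin

'Lin' marks the agent of the breaking event.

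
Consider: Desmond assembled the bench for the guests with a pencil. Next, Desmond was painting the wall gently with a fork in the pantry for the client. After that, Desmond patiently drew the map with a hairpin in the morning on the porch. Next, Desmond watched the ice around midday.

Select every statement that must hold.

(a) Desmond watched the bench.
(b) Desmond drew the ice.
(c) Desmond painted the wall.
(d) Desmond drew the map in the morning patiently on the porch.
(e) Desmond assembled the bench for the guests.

(a) Not entailed — Desmond watched the ice, not the bench; the bench belongs to the assembling event.
(b) Not entailed — Desmond drew the map, not the ice; the ice belongs to the watching event.
(c) Not entailed — 'was painting' is progressive on an accomplishment; it does not entail the completed 'painted'.
(d) Entailed — this follows by dropping conjuncts from the drawing event's description.
(e) Entailed — dropping 'with a pencil' leaves a sub-description the original still satisfies.

(d), (e)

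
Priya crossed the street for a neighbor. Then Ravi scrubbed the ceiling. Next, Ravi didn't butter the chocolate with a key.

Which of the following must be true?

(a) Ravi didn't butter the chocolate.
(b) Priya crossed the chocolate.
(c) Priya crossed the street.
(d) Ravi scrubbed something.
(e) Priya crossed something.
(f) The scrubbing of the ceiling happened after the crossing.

(a) Not entailed — dropping 'with a key' under negation is not valid — the original leaves open that Ravi buttered the chocolate some other way.
(b) Not entailed — Priya crossed the street, not the chocolate; the chocolate belongs to the buttering event.
(c) Entailed — dropping 'for a neighbor' leaves a sub-description the original still satisfies.
(d) Entailed — the original entails any weakening of itself; this just generalizes the patient.
(e) Entailed — this follows by dropping conjuncts from the crossing event's description.
(f) Entailed — the narrative places the crossing before the scrubbing.

(c), (d), (e), (f)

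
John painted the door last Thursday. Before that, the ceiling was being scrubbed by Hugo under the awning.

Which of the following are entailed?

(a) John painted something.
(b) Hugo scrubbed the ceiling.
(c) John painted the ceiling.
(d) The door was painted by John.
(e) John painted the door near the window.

(a) Entailed — the original entails any weakening of itself; this just drops 'last Thursday' and generalizes the patient.
(b) Entailed — 'scrub' is an activity; 'was scrubbing' entails that some scrubbing happened, so 'scrubbed' holds.
(c) Not entailed — John painted the door, not the ceiling; the ceiling belongs to the scrubbing event.
(d) Entailed — this follows by dropping conjuncts from the painting event's description.
(e) Not entailed — 'near the window' adds information not in the original event.

(a), (b), (d)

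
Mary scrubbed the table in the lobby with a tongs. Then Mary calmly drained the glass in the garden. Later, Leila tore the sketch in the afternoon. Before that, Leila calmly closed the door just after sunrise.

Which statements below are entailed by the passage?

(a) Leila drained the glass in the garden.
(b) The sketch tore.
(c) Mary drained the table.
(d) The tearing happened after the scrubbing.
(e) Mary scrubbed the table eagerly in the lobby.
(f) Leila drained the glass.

(b), (d)

(a) Not entailed — the passage has Mary draining the glass, not Leila.
(b) Entailed — 'Leila tore the sketch' is causative; it entails the inchoative 'the sketch tore'.
(c) Not entailed — Mary drained the glass, not the table; the table belongs to the scrubbing event.
(d) Entailed — the narrative places the scrubbing before the tearing.
(e) Not entailed — 'eagerly' adds information not in the original event.
(f) Not entailed — the passage has Mary draining the glass, not Leila.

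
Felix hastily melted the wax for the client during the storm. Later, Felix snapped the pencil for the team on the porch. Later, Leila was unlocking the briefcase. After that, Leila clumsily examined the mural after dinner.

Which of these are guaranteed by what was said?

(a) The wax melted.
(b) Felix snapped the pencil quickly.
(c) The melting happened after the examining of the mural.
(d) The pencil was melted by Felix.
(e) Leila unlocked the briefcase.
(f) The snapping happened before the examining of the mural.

(a) Entailed — 'Felix melted the wax' is causative; it entails the inchoative 'the wax melted'.
(b) Not entailed — 'quickly' adds information not in the original event.
(c) Not entailed — the narrative places the melting before the examining, not after.
(d) Not entailed — Felix melted the wax, not the pencil; the pencil belongs to the snapping event.
(e) Not entailed — 'was unlocking' is progressive on an accomplishment; it does not entail the completed 'unlocked'.
(f) Entailed — the narrative places the snapping before the examining.

(a), (f)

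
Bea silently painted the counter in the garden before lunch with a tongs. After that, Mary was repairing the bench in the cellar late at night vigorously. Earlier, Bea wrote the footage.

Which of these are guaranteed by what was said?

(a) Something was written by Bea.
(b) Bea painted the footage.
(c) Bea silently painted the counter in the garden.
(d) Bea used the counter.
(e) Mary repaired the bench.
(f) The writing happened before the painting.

(a) Entailed — the original entails any weakening of itself; this just generalizes the patient.
(b) Not entailed — Bea painted the counter, not the footage; the footage belongs to the writing event.
(c) Entailed — the original entails any weakening of itself; this just drops 'with a tongs', 'before lunch'.
(d) Not entailed — the counter is the patient, not an instrument — Bea used a tongs.
(e) Not entailed — 'was repairing' is progressive on an accomplishment; it does not entail the completed 'repaired'.
(f) Not entailed — the narrative doesn't order the writing relative to the painting.

(a), (c)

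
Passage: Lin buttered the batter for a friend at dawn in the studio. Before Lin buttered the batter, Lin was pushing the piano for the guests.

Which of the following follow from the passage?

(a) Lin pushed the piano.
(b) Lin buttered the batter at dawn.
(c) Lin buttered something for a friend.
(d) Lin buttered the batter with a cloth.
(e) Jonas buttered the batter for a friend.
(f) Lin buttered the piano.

(a) Entailed — 'push' is an activity; 'was pushing' entails that some pushing happened, so 'pushed' holds.
(b) Entailed — every conjunct here is already in the original buttering event.
(c) Entailed — this follows by dropping conjuncts from the buttering event's description.
(d) Not entailed — 'with a cloth' adds information not in the original event.
(e) Not entailed — the passage has Lin buttering the batter, not Jonas.
(f) Not entailed — Lin buttered the batter, not the piano; the piano belongs to the pushing event.

(a), (b), (c)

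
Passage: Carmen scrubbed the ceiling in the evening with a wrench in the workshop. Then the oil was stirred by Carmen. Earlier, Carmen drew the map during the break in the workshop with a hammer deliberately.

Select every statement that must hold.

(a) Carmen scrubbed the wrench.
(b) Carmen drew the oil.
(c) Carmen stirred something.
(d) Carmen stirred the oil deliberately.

(a) Not entailed — the wrench is the instrument, not what was scrubbed.
(b) Not entailed — Carmen drew the map, not the oil; the oil belongs to the stirring event.
(c) Entailed — generalizing the patient leaves a sub-description the original still satisfies.
(d) Not entailed — 'deliberately' adds information not in the original event.

(c)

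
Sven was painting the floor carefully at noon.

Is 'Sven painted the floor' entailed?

'was painting' is progressive; for an accomplishment like 'paint the floor', it doesn't entail completion.

no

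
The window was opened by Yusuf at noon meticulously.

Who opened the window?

'Yusuf' marks the agent of the opening event.

Yusuf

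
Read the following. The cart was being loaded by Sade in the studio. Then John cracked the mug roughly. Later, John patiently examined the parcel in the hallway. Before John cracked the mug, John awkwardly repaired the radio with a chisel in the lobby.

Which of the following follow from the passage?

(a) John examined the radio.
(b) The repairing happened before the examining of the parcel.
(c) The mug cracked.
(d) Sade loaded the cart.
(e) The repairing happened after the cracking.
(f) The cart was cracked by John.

(a) Not entailed — John examined the parcel, not the radio; the radio belongs to the repairing event.
(b) Entailed — the narrative places the repairing before the examining.
(c) Entailed — 'John cracked the mug' is causative; it entails the inchoative 'the mug cracked'.
(d) Not entailed — 'was loading' is progressive on an accomplishment; it does not entail the completed 'loaded'.
(e) Not entailed — the narrative places the repairing before the cracking, not after.
(f) Not entailed — John cracked the mug, not the cart; the cart belongs to the loading event.

(b), (c)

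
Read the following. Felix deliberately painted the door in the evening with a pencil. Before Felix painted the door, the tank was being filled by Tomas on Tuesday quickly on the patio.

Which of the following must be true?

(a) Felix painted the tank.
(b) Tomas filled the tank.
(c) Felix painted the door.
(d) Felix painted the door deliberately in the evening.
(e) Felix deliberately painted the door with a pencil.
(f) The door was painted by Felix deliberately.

(c), (d), (e), (f)

(a) Not entailed — Felix painted the door, not the tank; the tank belongs to the filling event.
(b) Not entailed — 'was filling' is progressive on an accomplishment; it does not entail the completed 'filled'.
(c) Entailed — dropping 'deliberately', 'with a pencil', 'in the evening' leaves a sub-description the original still satisfies.
(d) Entailed — every conjunct here is already in the original painting event.
(e) Entailed — every conjunct here is already in the original painting event.
(f) Entailed — the original entails any weakening of itself; this just drops 'with a pencil', 'in the evening'.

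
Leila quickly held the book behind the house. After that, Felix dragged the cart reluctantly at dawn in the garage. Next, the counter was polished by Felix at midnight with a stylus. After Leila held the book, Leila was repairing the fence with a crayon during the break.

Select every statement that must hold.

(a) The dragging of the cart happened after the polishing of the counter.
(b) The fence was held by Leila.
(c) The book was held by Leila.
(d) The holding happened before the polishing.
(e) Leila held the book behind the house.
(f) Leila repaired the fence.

(a) Not entailed — the narrative places the dragging before the polishing, not after.
(b) Not entailed — Leila held the book, not the fence; the fence belongs to the repairing event.
(c) Entailed — this follows by dropping conjuncts from the holding event's description.
(d) Entailed — the narrative places the holding before the polishing.
(e) Entailed — the original entails any weakening of itself; this just drops 'quickly'.
(f) Not entailed — 'was repairing' is progressive on an accomplishment; it does not entail the completed 'repaired'.

(c), (d), (e)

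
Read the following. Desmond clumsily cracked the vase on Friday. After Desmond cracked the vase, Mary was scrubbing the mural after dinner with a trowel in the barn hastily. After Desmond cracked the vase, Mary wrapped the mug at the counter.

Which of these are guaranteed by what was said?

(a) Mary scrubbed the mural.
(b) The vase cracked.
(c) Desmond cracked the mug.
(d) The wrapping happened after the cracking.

(a) Entailed — 'scrub' is an activity; 'was scrubbing' entails that some scrubbing happened, so 'scrubbed' holds.
(b) Entailed — 'Desmond cracked the vase' is causative; it entails the inchoative 'the vase cracked'.
(c) Not entailed — Desmond cracked the vase, not the mug; the mug belongs to the wrapping event.
(d) Entailed — the narrative places the cracking before the wrapping.

(a), (b), (d)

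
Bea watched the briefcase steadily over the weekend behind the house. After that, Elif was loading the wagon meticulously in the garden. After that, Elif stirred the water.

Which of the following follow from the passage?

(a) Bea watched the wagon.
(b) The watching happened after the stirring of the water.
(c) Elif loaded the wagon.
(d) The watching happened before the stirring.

(d)

(a) Not entailed — Bea watched the briefcase, not the wagon; the wagon belongs to the loading event.
(b) Not entailed — the narrative places the watching before the stirring, not after.
(c) Not entailed — 'was loading' is progressive on an accomplishment; it does not entail the completed 'loaded'.
(d) Entailed — the narrative places the watching before the stirring.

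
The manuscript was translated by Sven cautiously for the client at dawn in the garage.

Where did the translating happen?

in the garage

'in the garage' marks the location of the translating event.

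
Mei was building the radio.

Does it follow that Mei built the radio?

no

'was building' is progressive; for an accomplishment like 'build the radio', it doesn't entail completion.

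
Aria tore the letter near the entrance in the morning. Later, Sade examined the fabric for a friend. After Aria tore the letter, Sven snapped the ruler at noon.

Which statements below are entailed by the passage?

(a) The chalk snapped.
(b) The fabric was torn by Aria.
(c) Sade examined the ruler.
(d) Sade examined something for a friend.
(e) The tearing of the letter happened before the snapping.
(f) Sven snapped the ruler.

(a) Not entailed — the ruler is what snapped, not the chalk.
(b) Not entailed — Aria tore the letter, not the fabric; the fabric belongs to the examining event.
(c) Not entailed — Sade examined the fabric, not the ruler; the ruler belongs to the snapping event.
(d) Entailed — every conjunct here is already in the original examining event.
(e) Entailed — the narrative places the tearing before the snapping.
(f) Entailed — every conjunct here is already in the original snapping event.

(d), (e), (f)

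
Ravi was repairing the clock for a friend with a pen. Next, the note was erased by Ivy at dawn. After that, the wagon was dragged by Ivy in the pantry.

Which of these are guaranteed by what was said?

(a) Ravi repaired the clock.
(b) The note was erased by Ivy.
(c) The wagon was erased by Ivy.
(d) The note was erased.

(b), (d)

(a) Not entailed — 'was repairing' is progressive on an accomplishment; it does not entail the completed 'repaired'.
(b) Entailed — the original entails any weakening of itself; this just drops 'at dawn'.
(c) Not entailed — Ivy erased the note, not the wagon; the wagon belongs to the dragging event.
(d) Entailed — this follows by dropping conjuncts from the erasing event's description.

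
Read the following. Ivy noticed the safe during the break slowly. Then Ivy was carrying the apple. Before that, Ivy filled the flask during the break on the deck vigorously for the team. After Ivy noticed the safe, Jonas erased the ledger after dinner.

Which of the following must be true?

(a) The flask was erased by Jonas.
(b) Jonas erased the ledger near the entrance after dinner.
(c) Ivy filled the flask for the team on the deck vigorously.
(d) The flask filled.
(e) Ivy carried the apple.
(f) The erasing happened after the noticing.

(c), (d), (e), (f)

(a) Not entailed — Jonas erased the ledger, not the flask; the flask belongs to the filling event.
(b) Not entailed — 'near the entrance' adds information not in the original event.
(c) Entailed — dropping 'during the break' leaves a sub-description the original still satisfies.
(d) Entailed — 'Ivy filled the flask' is causative; it entails the inchoative 'the flask filled'.
(e) Entailed — 'carry' is an activity; 'was carrying' entails that some carrying happened, so 'carried' holds.
(f) Entailed — the narrative places the noticing before the erasing.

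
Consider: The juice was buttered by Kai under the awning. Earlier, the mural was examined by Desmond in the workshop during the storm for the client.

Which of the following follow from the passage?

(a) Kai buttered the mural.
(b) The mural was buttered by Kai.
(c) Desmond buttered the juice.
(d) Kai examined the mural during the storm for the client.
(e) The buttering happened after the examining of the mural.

(a) Not entailed — Kai buttered the juice, not the mural; the mural belongs to the examining event.
(b) Not entailed — Kai buttered the juice, not the mural; the mural belongs to the examining event.
(c) Not entailed — the passage has Kai buttering the juice, not Desmond.
(d) Not entailed — the passage has Desmond examining the mural, not Kai.
(e) Entailed — the narrative places the examining before the buttering.

(e)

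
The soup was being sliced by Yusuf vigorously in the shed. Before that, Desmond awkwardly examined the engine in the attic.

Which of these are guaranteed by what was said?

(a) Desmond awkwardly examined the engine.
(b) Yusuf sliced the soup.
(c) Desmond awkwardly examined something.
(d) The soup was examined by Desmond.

(a) Entailed — every conjunct here is already in the original examining event.
(b) Not entailed — 'was slicing' is progressive on an accomplishment; it does not entail the completed 'sliced'.
(c) Entailed — the original entails any weakening of itself; this just drops 'in the attic' and generalizes the patient.
(d) Not entailed — Desmond examined the engine, not the soup; the soup belongs to the slicing event.

(a), (c)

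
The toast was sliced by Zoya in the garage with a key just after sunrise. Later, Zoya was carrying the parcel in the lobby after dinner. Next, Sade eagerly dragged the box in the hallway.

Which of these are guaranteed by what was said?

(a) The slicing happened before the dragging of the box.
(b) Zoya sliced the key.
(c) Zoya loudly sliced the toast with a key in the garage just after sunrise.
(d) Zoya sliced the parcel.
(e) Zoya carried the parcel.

(a) Entailed — the narrative places the slicing before the dragging.
(b) Not entailed — the key is the instrument, not what was sliced.
(c) Not entailed — 'loudly' adds information not in the original event.
(d) Not entailed — Zoya sliced the toast, not the parcel; the parcel belongs to the carrying event.
(e) Entailed — 'carry' is an activity; 'was carrying' entails that some carrying happened, so 'carried' holds.

(a), (e)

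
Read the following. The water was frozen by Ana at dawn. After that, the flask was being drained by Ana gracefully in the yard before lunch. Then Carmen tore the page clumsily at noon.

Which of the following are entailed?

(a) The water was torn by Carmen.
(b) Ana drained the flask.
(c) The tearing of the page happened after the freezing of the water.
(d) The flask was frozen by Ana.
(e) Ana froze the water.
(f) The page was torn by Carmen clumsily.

(a) Not entailed — Carmen tore the page, not the water; the water belongs to the freezing event.
(b) Not entailed — 'was draining' is progressive on an accomplishment; it does not entail the completed 'drained'.
(c) Entailed — the narrative places the freezing before the tearing.
(d) Not entailed — Ana froze the water, not the flask; the flask belongs to the draining event.
(e) Entailed — this follows by dropping conjuncts from the freezing event's description.
(f) Entailed — every conjunct here is already in the original tearing event.

(c), (e), (f)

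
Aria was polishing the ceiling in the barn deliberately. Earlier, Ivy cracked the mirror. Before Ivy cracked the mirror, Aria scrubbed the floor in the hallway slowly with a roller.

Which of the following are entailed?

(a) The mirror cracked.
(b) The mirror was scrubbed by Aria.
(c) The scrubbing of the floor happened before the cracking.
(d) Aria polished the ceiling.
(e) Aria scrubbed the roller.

(a) Entailed — 'Ivy cracked the mirror' is causative; it entails the inchoative 'the mirror cracked'.
(b) Not entailed — Aria scrubbed the floor, not the mirror; the mirror belongs to the cracking event.
(c) Entailed — the narrative places the scrubbing before the cracking.
(d) Entailed — 'polish' is an activity; 'was polishing' entails that some polishing happened, so 'polished' holds.
(e) Not entailed — the roller is the instrument, not what was scrubbed.

(a), (c), (d)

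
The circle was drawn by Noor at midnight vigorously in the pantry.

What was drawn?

the circle

'the circle' marks the patient of the drawing event.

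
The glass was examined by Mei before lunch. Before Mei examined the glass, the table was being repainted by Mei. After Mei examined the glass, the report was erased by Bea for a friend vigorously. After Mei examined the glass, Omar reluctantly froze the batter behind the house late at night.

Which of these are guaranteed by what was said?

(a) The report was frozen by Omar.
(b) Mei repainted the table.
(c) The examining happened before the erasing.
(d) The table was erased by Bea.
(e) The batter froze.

(c), (e)

(a) Not entailed — Omar froze the batter, not the report; the report belongs to the erasing event.
(b) Not entailed — 'was repainting' is progressive on an accomplishment; it does not entail the completed 'repainted'.
(c) Entailed — the narrative places the examining before the erasing.
(d) Not entailed — Bea erased the report, not the table; the table belongs to the repainting event.
(e) Entailed — 'Omar froze the batter' is causative; it entails the inchoative 'the batter froze'.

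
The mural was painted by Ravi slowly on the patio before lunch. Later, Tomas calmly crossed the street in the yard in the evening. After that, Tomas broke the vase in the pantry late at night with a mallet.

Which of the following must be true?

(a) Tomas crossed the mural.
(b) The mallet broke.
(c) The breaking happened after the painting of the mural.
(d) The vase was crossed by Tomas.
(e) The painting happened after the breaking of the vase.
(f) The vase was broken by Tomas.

(a) Not entailed — Tomas crossed the street, not the mural; the mural belongs to the painting event.
(b) Not entailed — the vase is what broke, not the mallet.
(c) Entailed — the narrative places the painting before the breaking.
(d) Not entailed — Tomas crossed the street, not the vase; the vase belongs to the breaking event.
(e) Not entailed — the narrative places the painting before the breaking, not after.
(f) Entailed — every conjunct here is already in the original breaking event.

(c), (f)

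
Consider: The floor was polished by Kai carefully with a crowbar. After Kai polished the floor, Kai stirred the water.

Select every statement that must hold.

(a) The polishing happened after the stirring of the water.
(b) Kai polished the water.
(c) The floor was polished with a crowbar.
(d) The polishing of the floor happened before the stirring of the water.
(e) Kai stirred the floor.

(a) Not entailed — the narrative places the polishing before the stirring, not after.
(b) Not entailed — Kai polished the floor, not the water; the water belongs to the stirring event.
(c) Entailed — dropping 'carefully' and generalizing the agent leaves a sub-description the original still satisfies.
(d) Entailed — the narrative places the polishing before the stirring.
(e) Not entailed — Kai stirred the water, not the floor; the floor belongs to the polishing event.

(c), (d)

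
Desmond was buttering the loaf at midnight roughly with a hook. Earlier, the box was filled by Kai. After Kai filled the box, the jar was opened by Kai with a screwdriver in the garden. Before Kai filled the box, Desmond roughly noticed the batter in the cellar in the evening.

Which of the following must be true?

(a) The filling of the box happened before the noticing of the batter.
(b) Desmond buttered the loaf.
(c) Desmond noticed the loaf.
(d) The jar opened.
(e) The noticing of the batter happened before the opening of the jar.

(a) Not entailed — the narrative places the noticing before the filling, not after.
(b) Not entailed — 'was buttering' is progressive on an accomplishment; it does not entail the completed 'buttered'.
(c) Not entailed — Desmond noticed the batter, not the loaf; the loaf belongs to the buttering event.
(d) Entailed — 'Kai opened the jar' is causative; it entails the inchoative 'the jar opened'.
(e) Entailed — the narrative places the noticing before the opening.

(d), (e)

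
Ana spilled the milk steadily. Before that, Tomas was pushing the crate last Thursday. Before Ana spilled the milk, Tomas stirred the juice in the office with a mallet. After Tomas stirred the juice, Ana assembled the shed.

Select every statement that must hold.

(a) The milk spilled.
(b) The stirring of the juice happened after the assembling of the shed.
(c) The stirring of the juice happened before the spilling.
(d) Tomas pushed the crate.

(a) Entailed — 'Ana spilled the milk' is causative; it entails the inchoative 'the milk spilled'.
(b) Not entailed — the narrative places the stirring before the assembling, not after.
(c) Entailed — the narrative places the stirring before the spilling.
(d) Entailed — 'push' is an activity; 'was pushing' entails that some pushing happened, so 'pushed' holds.

(a), (c), (d)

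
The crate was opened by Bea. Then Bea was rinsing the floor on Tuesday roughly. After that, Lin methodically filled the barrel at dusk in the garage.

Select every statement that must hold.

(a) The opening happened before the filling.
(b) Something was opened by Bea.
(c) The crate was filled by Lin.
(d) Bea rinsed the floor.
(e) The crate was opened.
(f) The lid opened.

(a) Entailed — the narrative places the opening before the filling.
(b) Entailed — every conjunct here is already in the original opening event.
(c) Not entailed — Lin filled the barrel, not the crate; the crate belongs to the opening event.
(d) Entailed — 'rinse' is an activity; 'was rinsing' entails that some rinsing happened, so 'rinsed' holds.
(e) Entailed — generalizing the agent leaves a sub-description the original still satisfies.
(f) Not entailed — the crate is what opened, not the lid.

(a), (b), (d), (e)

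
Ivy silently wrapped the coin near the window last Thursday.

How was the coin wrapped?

silently

'silently' marks the manner of the wrapping event.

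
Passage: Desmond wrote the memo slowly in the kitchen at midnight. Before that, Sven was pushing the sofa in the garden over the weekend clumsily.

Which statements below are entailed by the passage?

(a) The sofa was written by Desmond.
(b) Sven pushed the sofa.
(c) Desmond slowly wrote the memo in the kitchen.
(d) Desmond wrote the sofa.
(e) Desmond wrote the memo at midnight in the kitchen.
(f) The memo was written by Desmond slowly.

(b), (c), (e), (f)

(a) Not entailed — Desmond wrote the memo, not the sofa; the sofa belongs to the pushing event.
(b) Entailed — 'push' is an activity; 'was pushing' entails that some pushing happened, so 'pushed' holds.
(c) Entailed — every conjunct here is already in the original writing event.
(d) Not entailed — Desmond wrote the memo, not the sofa; the sofa belongs to the pushing event.
(e) Entailed — dropping 'slowly' leaves a sub-description the original still satisfies.
(f) Entailed — this follows by dropping conjuncts from the writing event's description.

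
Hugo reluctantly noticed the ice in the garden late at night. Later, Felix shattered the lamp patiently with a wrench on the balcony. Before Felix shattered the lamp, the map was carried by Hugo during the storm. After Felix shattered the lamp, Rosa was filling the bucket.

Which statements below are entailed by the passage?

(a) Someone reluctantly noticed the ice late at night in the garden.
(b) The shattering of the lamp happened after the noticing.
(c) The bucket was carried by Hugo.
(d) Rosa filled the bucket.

(a), (b)

(a) Entailed — every conjunct here is already in the original noticing event.
(b) Entailed — the narrative places the noticing before the shattering.
(c) Not entailed — Hugo carried the map, not the bucket; the bucket belongs to the filling event.
(d) Not entailed — 'was filling' is progressive on an accomplishment; it does not entail the completed 'filled'.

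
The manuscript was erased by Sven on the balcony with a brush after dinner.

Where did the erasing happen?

on the balcony

'on the balcony' marks the location of the erasing event.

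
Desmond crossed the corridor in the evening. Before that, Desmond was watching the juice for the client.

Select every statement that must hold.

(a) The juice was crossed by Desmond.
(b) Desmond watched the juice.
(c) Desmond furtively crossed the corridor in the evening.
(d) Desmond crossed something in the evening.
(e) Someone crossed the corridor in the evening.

(b), (d), (e)

(a) Not entailed — Desmond crossed the corridor, not the juice; the juice belongs to the watching event.
(b) Entailed — 'watch' is an activity; 'was watching' entails that some watching happened, so 'watched' holds.
(c) Not entailed — 'furtively' adds information not in the original event.
(d) Entailed — generalizing the patient leaves a sub-description the original still satisfies.
(e) Entailed — the original entails any weakening of itself; this just generalizes the agent.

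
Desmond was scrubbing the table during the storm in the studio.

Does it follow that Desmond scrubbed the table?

'scrub' is atelic; if Desmond was scrubbing the table, then Desmond scrubbed the table (for some time).

yes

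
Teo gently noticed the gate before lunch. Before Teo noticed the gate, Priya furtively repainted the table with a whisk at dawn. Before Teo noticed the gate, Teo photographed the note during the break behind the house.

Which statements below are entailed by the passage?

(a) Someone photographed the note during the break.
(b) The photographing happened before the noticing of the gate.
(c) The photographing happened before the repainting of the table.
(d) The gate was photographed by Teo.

(a) Entailed — this follows by dropping conjuncts from the photographing event's description.
(b) Entailed — the narrative places the photographing before the noticing.
(c) Not entailed — the narrative doesn't order the photographing relative to the repainting.
(d) Not entailed — Teo photographed the note, not the gate; the gate belongs to the noticing event.

(a), (b)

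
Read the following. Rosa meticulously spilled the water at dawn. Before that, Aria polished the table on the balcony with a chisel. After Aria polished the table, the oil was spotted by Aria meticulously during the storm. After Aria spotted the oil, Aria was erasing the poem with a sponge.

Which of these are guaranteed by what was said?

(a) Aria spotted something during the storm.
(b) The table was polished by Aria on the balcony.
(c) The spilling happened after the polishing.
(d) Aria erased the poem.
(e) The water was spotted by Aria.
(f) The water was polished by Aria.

(a), (b), (c)

(a) Entailed — the original entails any weakening of itself; this just drops 'meticulously' and generalizes the patient.
(b) Entailed — this follows by dropping conjuncts from the polishing event's description.
(c) Entailed — the narrative places the polishing before the spilling.
(d) Not entailed — 'was erasing' is progressive on an accomplishment; it does not entail the completed 'erased'.
(e) Not entailed — Aria spotted the oil, not the water; the water belongs to the spilling event.
(f) Not entailed — Aria polished the table, not the water; the water belongs to the spilling event.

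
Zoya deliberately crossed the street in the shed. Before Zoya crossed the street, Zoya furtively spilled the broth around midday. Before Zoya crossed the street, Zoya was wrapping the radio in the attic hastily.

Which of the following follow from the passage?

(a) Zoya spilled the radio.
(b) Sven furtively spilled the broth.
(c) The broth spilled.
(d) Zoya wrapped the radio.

(a) Not entailed — Zoya spilled the broth, not the radio; the radio belongs to the wrapping event.
(b) Not entailed — the passage has Zoya spilling the broth, not Sven.
(c) Entailed — 'Zoya spilled the broth' is causative; it entails the inchoative 'the broth spilled'.
(d) Not entailed — 'was wrapping' is progressive on an accomplishment; it does not entail the completed 'wrapped'.

(c)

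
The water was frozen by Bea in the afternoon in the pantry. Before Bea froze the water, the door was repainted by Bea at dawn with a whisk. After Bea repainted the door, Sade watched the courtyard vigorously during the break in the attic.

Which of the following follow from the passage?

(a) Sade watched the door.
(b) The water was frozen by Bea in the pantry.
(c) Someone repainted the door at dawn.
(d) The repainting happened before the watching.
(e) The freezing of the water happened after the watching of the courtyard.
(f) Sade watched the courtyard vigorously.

(a) Not entailed — Sade watched the courtyard, not the door; the door belongs to the repainting event.
(b) Entailed — dropping 'in the afternoon' leaves a sub-description the original still satisfies.
(c) Entailed — every conjunct here is already in the original repainting event.
(d) Entailed — the narrative places the repainting before the watching.
(e) Not entailed — the narrative doesn't order the watching relative to the freezing.
(f) Entailed — dropping 'during the break', 'in the attic' leaves a sub-description the original still satisfies.

(b), (c), (d), (f)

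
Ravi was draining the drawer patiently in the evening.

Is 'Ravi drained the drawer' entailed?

no

'was draining' is progressive; for an accomplishment like 'drain the drawer', it doesn't entail completion.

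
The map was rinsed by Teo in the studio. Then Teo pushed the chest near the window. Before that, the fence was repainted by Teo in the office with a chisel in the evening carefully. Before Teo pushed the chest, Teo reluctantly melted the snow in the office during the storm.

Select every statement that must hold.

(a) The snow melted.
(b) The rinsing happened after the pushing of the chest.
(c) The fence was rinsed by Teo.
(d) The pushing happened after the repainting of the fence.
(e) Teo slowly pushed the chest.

(a), (d)

(a) Entailed — 'Teo melted the snow' is causative; it entails the inchoative 'the snow melted'.
(b) Not entailed — the narrative places the rinsing before the pushing, not after.
(c) Not entailed — Teo rinsed the map, not the fence; the fence belongs to the repainting event.
(d) Entailed — the narrative places the repainting before the pushing.
(e) Not entailed — 'slowly' adds information not in the original event.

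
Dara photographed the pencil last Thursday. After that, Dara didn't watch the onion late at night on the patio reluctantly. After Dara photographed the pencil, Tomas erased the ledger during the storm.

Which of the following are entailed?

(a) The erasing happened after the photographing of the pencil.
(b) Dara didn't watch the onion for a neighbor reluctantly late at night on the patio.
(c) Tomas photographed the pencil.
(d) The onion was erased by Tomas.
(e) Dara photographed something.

(a) Entailed — the narrative places the photographing before the erasing.
(b) Entailed — under negation, adding a further restriction is entailed: if no such watching event occurred, none occurred for a neighbor either.
(c) Not entailed — the passage has Dara photographing the pencil, not Tomas.
(d) Not entailed — Tomas erased the ledger, not the onion; the onion belongs to the watching event.
(e) Entailed — this follows by dropping conjuncts from the photographing event's description.

(a), (b), (e)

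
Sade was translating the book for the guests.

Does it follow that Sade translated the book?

'was translating' is progressive; for an accomplishment like 'translate the book', it doesn't entail completion.

no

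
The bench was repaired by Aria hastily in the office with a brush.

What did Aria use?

a brush

'with a brush' marks the instrument of the repairing event.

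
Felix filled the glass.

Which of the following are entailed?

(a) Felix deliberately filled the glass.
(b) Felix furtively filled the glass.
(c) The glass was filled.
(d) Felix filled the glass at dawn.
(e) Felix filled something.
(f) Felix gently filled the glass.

(a) Not entailed — 'deliberately' adds information not in the original event.
(b) Not entailed — 'furtively' adds information not in the original event.
(c) Entailed — every conjunct here is already in the original filling event.
(d) Not entailed — 'at dawn' adds information not in the original event.
(e) Entailed — every conjunct here is already in the original filling event.
(f) Not entailed — 'gently' adds information not in the original event.

(c), (e)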